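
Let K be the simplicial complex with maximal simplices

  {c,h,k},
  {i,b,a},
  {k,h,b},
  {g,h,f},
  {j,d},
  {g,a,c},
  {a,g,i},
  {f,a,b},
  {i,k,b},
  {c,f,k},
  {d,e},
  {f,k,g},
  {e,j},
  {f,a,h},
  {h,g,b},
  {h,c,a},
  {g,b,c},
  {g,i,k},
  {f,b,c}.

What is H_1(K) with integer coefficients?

Fix the vertex order a < b < c < d < e < f < g < h < i < j < k and write every simplex with vertices in increasing order. Then dim K = 2 and the simplices of K are:

  0-simplices (11): a, b, c, d, e, f, g, h, i, j, k
  1-simplices (27): ab, ac, af, ag, ah, ai, bc, bf, bg, bh, bi, bk, cf, cg, ch, ck, de, dj, ej, fg, fh, fk, gh, gi, gk, hk, ik
  2-simplices (16): abf, abi, acg, ach, afh, agi, bcf, bcg, bgh, bhk, bik, cfk, chk, fgh, fgk, gik

giving chain groups C_0 ≅ Z^11, C_1 ≅ Z^27, C_2 ≅ Z^16.

∂_1: C_1 → C_0 is given by ∂[p,q] = [q] − [p]. For instance
  ∂ch = h − c.
This gives a 11×27 integer matrix of rank 9; reducing to Smith normal form yields diagonal entries (1,1,1,1,1,1,1,1,1).

∂_2: C_2 → C_1 sends each 2-simplex [p,q,r] to [q,r] − [p,r] + [p,q]. For instance
  ∂cfk = fk − ck + cf,
  ∂fgh = gh − fh + fg.
This gives a 27×16 integer matrix of rank 15; reducing to Smith normal form yields diagonal entries (1,1,1,1,1,1,1,1,1,1,1,1,1,1,1).

Computing H_k = (kernel of ∂_k) / (image of ∂_{k+1}):

  H_1: rank ker ∂_1 − rank ∂_2 = (27 − 9) − 15 = 3, and the invariant factors of ∂_2 are all 1, so H_1 ≅ Z^3.

H_1 = Z^3.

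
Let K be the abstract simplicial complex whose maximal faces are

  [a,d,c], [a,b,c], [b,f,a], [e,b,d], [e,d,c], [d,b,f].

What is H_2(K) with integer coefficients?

K has 6 vertices, 12 edges, 6 triangles.
rank ∂_2 = 6, rank ∂_3 = 0 ⇒ b_2 = 6 − 6 − 0 = 0. So H_2 ≅ 0.

H_2 = 0.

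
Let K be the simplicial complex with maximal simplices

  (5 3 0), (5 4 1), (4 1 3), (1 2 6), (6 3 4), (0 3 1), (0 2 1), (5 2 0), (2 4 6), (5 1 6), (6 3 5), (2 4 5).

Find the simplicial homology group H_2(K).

Take the total order 0 < 1 < 2 < 3 < 4 < 5 < 6 on the vertex set. Then K (dimension 2) consists of the simplices:

  0-simplices (7): [0], [1], [2], [3], [4], [5], [6]
  1-simplices (18): [0,1], [0,2], [0,3], [0,5], [1,2], [1,3], [1,4], [1,5], [1,6], [2,4], [2,5], [2,6], [3,4], [3,5], [3,6], [4,5], [4,6], [5,6]
  2-simplices (12): [0,1,2], [0,1,3], [0,2,5], [0,3,5], [1,2,6], [1,3,4], [1,4,5], [1,5,6], [2,4,5], [2,4,6], [3,4,6], [3,5,6]

Hence C_0 ≅ Z^7, C_1 ≅ Z^18, C_2 ≅ Z^12.

The boundary map ∂_1: C_1 → C_0 is given by ∂[p,q] = [q] − [p]. For instance
  ∂[4,5] = [5] − [4].
This gives a 7×18 integer matrix of rank 6; reducing to Smith normal form yields diagonal entries (1,1,1,1,1,1).

∂_2: C_2 → C_1 acts by ∂[p,q,r] = [q,r] − [p,r] + [p,q]. For instance
  ∂[0,2,5] = [2,5] − [0,5] + [0,2],
  ∂[0,1,2] = [1,2] − [0,2] + [0,1].
This gives a 18×12 integer matrix of rank 12; reducing to Smith normal form yields diagonal entries (1,1,1,1,1,1,1,1,1,1,1,2).

Now H_k = ker ∂_k / im ∂_{k+1}, so:

  H_2: rank ker ∂_2 − rank ∂_3 = (12 − 12) − 0 = 0, and there is no ∂_3, so H_2 ≅ 0.

(K is a triangulation of the real projective plane RP^2.)

H_2 = 0.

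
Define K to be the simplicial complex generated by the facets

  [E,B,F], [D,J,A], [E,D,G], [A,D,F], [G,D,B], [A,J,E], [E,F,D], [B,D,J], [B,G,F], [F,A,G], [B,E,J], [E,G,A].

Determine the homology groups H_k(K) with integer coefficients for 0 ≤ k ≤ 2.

H_0 ≅ Z,  H_1 ≅ Z/2,  H_2 = 0.

Take the total order A < B < D < E < F < G < J on the vertex set. Then K (dimension 2) consists of the simplices:

  0-simplices (7): A, B, D, E, F, G, J
  1-simplices (18): AD, AE, AF, AG, AJ, BD, BE, BF, BG, BJ, DE, DF, DG, DJ, EF, EG, EJ, FG
  2-simplices (12): ADF, ADJ, AEG, AEJ, AFG, BDG, BDJ, BEF, BEJ, BFG, DEF, DEG

Hence C_0 ≅ Z^7, C_1 ≅ Z^18, C_2 ≅ Z^12.

The boundary map ∂_1: C_1 → C_0 sends each edge [p,q] (with p < q) to q − p. For instance
  ∂EG = G − E.
The resulting 7×18 matrix has rank 6, and its Smith normal form has invariant factors (1,1,1,1,1,1).

∂_2: C_2 → C_1 sends each 2-simplex [p,q,r] to [q,r] − [p,r] + [p,q]. For instance
  ∂AEJ = EJ − AJ + AE,
  ∂BDJ = DJ − BJ + BD.
The resulting 18×12 matrix has rank 12, and its Smith normal form has invariant factors (1,1,1,1,1,1,1,1,1,1,1,2).

Reading off H_k = ker ∂_k / im ∂_{k+1}:

  H_0: rank C_0 − rank ∂_1 = 7 − 6 = 1, and the invariant factors of ∂_1 are all 1, so H_0 = Z.
  H_1: rank ker ∂_1 − rank ∂_2 = (18 − 6) − 12 = 0, and ∂_2 has invariant factor 2 > 1, so H_1 = Z/2.
  H_2: rank ker ∂_2 − rank ∂_3 = (12 − 12) − 0 = 0, and there is no ∂_3, so H_2 = 0.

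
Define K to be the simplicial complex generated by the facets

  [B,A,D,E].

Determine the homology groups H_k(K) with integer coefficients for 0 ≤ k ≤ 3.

Order the vertices as A < B < D < E. Listing each simplex with vertices in this order, K has dimension 3 with simplices:

  0-simplices (4): A, B, D, E
  1-simplices (6): AB, AD, AE, BD, BE, DE
  2-simplices (4): ABD, ABE, ADE, BDE
  3-simplices (1): ABDE

giving chain groups C_0 ≅ Z^4, C_1 ≅ Z^6, C_2 ≅ Z^4, C_3 ≅ Z^1.

Boundary ∂_1: C_1 → C_0 is given by ∂[p,q] = [q] − [p]. For instance
  ∂AE = E − A.
As a 4×6 matrix over Z this has rank 3, with invariant factors (1,1,1).

The boundary map ∂_2: C_2 → C_1 maps a triangle to the signed sum of its edges. For instance
  ∂ADE = DE − AE + AD,
  ∂BDE = DE − BE + BD.
As a 6×4 matrix over Z this has rank 3, with invariant factors (1,1,1).

Boundary ∂_3: C_3 → C_2 sends each 3-simplex σ to the alternating sum Σ_i (−1)^i (σ with its i-th vertex removed). For instance
  ∂ABDE = BDE − ADE + ABE − ABD.
The resulting 4×1 matrix has rank 1, and its Smith normal form has invariant factors (1).

Now H_k = ker ∂_k / im ∂_{k+1}, so:

  H_0: rank C_0 − rank ∂_1 = 4 − 3 = 1, and the invariant factors of ∂_1 are all 1, so H_0 = Z.
  H_1: rank ker ∂_1 − rank ∂_2 = (6 − 3) − 3 = 0, and the invariant factors of ∂_2 are all 1, so H_1 = 0.
  H_2: rank ker ∂_2 − rank ∂_3 = (4 − 3) − 1 = 0, and the invariant factors of ∂_3 are all 1, so H_2 = 0.
  H_3: rank ker ∂_3 − rank ∂_4 = (1 − 1) − 0 = 0, and there is no ∂_4, so H_3 = 0.

As a check, the Euler characteristic is 4 − 6 + 4 − 1 = 1, which agrees with 1 − 0 + 0 − 0 = 1.
(K is a triangulation of the 3-simplex.)

H_0 = Z,  H_1 = 0,  H_2 = 0,  H_3 = 0.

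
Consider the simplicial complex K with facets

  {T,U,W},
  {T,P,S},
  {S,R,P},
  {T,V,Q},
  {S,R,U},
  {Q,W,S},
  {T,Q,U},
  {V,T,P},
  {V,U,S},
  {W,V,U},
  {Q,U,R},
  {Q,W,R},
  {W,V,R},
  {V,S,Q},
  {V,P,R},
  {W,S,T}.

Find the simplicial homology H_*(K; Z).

H_0 = Z,  H_1 = Z^2,  H_2 = Z.

Take the total order P < Q < R < S < T < U < V < W on the vertex set. Then K (dimension 2) consists of the simplices:

  0-simplices (8): P, Q, R, S, T, U, V, W
  1-simplices (24): PR, PS, PT, PV, QR, QS, QT, QU, QV, QW, RS, RU, RV, RW, ST, SU, SV, SW, TU, TV, TW, UV, UW, VW
  2-simplices (16): PRS, PRV, PST, PTV, QRU, QRW, QSV, QSW, QTU, QTV, RSU, RVW, STW, SUV, TUW, UVW

so the chain groups are C_0 ≅ Z^8, C_1 ≅ Z^24, C_2 ≅ Z^16.

∂_1: C_1 → C_0 maps an edge to its endpoints' difference, ∂[p,q] = q − p. For instance
  ∂ST = T − S.
The resulting 8×24 matrix has rank 7, and its Smith normal form has invariant factors (1,1,1,1,1,1,1).

∂_2: C_2 → C_1 sends each 2-simplex [p,q,r] to [q,r] − [p,r] + [p,q]. For instance
  ∂QSW = SW − QW + QS,
  ∂PRS = RS − PS + PR.
This gives a 24×16 integer matrix of rank 15; reducing to Smith normal form yields diagonal entries (1,1,1,1,1,1,1,1,1,1,1,1,1,1,1).

Now H_k = ker ∂_k / im ∂_{k+1}, so:

  H_0: rank C_0 − rank ∂_1 = 8 − 7 = 1, and the invariant factors of ∂_1 are all 1, so H_0 = Z.
  H_1: rank ker ∂_1 − rank ∂_2 = (24 − 7) − 15 = 2, and the invariant factors of ∂_2 are all 1, so H_1 = Z^2.
  H_2: rank ker ∂_2 − rank ∂_3 = (16 − 15) − 0 = 1, and there is no ∂_3, so H_2 = Z.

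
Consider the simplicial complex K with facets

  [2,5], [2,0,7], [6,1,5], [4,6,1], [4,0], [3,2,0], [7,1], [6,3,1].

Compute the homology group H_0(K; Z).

H_0 ≅ Z.

Order the vertices as 0 < 1 < 2 < 3 < 4 < 5 < 6 < 7. Listing each simplex with vertices in this order, K has dimension 2 with simplices:

  0-simplices (8): [0], [1], [2], [3], [4], [5], [6], [7]
  1-simplices (15): [0,2], [0,3], [0,4], [0,7], [1,3], [1,4], [1,5], [1,6], [1,7], [2,3], [2,5], [2,7], [3,6], [4,6], [5,6]
  2-simplices (5): [0,2,3], [0,2,7], [1,3,6], [1,4,6], [1,5,6]

so the chain groups are C_0 ≅ Z^8, C_1 ≅ Z^15, C_2 ≅ Z^5.

The boundary map ∂_1: C_1 → C_0 is given by ∂[p,q] = [q] − [p].
As a 8×15 matrix over Z this has rank 7, with invariant factors (1,1,1,1,1,1,1).

The boundary map ∂_2: C_2 → C_1 sends each 2-simplex [p,q,r] to [q,r] − [p,r] + [p,q]. For instance
  ∂[1,5,6] = [5,6] − [1,6] + [1,5],
  ∂[0,2,3] = [2,3] − [0,3] + [0,2].
This gives a 15×5 integer matrix of rank 5; reducing to Smith normal form yields diagonal entries (1,1,1,1,1).

Reading off H_k = ker ∂_k / im ∂_{k+1}:

  H_0: rank C_0 − rank ∂_1 = 8 − 7 = 1, and the invariant factors of ∂_1 are all 1, so H_0 = Z.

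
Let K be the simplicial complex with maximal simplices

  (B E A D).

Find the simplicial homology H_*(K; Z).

K has 4 vertices, 6 edges, 4 triangles, 1 3-simplex.
rank ∂_0 = 0, rank ∂_1 = 3 ⇒ b_0 = 4 − 0 − 3 = 1; all invariant factors of ∂_1 are 1 so no torsion. So H_0 ≅ Z.
rank ∂_1 = 3, rank ∂_2 = 3 ⇒ b_1 = 6 − 3 − 3 = 0; all invariant factors of ∂_2 are 1 so no torsion. So H_1 ≅ 0.
rank ∂_2 = 3, rank ∂_3 = 1 ⇒ b_2 = 4 − 3 − 1 = 0; all invariant factors of ∂_3 are 1 so no torsion. So H_2 ≅ 0.
rank ∂_3 = 1, rank ∂_4 = 0 ⇒ b_3 = 1 − 1 − 0 = 0. So H_3 ≅ 0.

H_0 ≅ Z,  H_1 = 0,  H_2 = 0,  H_3 = 0.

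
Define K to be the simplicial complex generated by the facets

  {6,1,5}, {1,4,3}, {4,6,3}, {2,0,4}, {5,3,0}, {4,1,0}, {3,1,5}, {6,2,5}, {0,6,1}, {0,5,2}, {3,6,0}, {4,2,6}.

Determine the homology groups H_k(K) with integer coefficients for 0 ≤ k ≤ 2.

H_0 = Z,  H_1 = Z/2,  H_2 = 0.

K has 7 vertices, 18 edges, 12 triangles.
rank ∂_0 = 0, rank ∂_1 = 6 ⇒ b_0 = 7 − 0 − 6 = 1; all invariant factors of ∂_1 are 1 so no torsion. So H_0 = Z.
rank ∂_1 = 6, rank ∂_2 = 12 ⇒ b_1 = 18 − 6 − 12 = 0; ∂_2 has invariant factor(s) [2] giving torsion. So H_1 = Z/2.
rank ∂_2 = 12, rank ∂_3 = 0 ⇒ b_2 = 12 − 12 − 0 = 0. So H_2 = 0.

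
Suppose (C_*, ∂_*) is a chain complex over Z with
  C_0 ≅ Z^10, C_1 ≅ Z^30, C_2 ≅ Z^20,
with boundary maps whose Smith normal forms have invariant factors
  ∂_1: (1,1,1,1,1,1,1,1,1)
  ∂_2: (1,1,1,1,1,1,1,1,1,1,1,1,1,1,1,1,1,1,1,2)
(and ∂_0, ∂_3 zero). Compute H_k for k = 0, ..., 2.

H_0: b_0 = 10 − 0 − 9 = 1; torsion from ∂_1 factors > 1: none. So H_0 = Z.
H_1: b_1 = 30 − 9 − 20 = 1; torsion from ∂_2 factors > 1: [2]. So H_1 = Z ⊕ Z/2Z.
H_2: b_2 = 20 − 20 − 0 = 0; torsion from ∂_3 factors > 1: none. So H_2 = 0.

H_0 = Z,  H_1 = Z ⊕ Z/2Z,  H_2 = 0.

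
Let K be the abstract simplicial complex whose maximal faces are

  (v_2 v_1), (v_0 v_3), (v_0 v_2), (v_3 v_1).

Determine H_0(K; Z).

K has 4 vertices, 4 edges.
rank ∂_0 = 0, rank ∂_1 = 3 ⇒ b_0 = 4 − 0 − 3 = 1; all invariant factors of ∂_1 are 1 so no torsion. So H_0 = Z.

H_0 = Z.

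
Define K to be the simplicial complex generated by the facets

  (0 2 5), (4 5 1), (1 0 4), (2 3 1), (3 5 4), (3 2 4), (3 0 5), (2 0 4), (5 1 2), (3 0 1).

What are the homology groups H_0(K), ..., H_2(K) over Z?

H_0 = Z,  H_1 = Z/2,  H_2 = 0.

Fix the vertex order 0 < 1 < 2 < 3 < 4 < 5 and write every simplex with vertices in increasing order. Then dim K = 2 and the simplices of K are:

  0-simplices (6): [0], [1], [2], [3], [4], [5]
  1-simplices (15): [0,1], [0,2], [0,3], [0,4], [0,5], [1,2], [1,3], [1,4], [1,5], [2,3], [2,4], [2,5], [3,4], [3,5], [4,5]
  2-simplices (10): [0,1,3], [0,1,4], [0,2,4], [0,2,5], [0,3,5], [1,2,3], [1,2,5], [1,4,5], [2,3,4], [3,4,5]

Hence C_0 ≅ Z^6, C_1 ≅ Z^15, C_2 ≅ Z^10.

∂_1: C_1 → C_0 is given by ∂[p,q] = [q] − [p]. For instance
  ∂[2,3] = [3] − [2].
As a 6×15 matrix over Z this has rank 5, with invariant factors (1,1,1,1,1).

Boundary ∂_2: C_2 → C_1 acts by ∂[p,q,r] = [q,r] − [p,r] + [p,q]. For instance
  ∂[3,4,5] = [4,5] − [3,5] + [3,4],
  ∂[2,3,4] = [3,4] − [2,4] + [2,3].
The resulting 15×10 matrix has rank 10, and its Smith normal form has invariant factors (1,1,1,1,1,1,1,1,1,2).

From H_k ≅ ker(∂_k) / im(∂_{k+1}) we obtain:

  H_0: rank C_0 − rank ∂_1 = 6 − 5 = 1, and the invariant factors of ∂_1 are all 1, so H_0 ≅ Z.
  H_1: rank ker ∂_1 − rank ∂_2 = (15 − 5) − 10 = 0, and ∂_2 has invariant factor 2 > 1, so H_1 ≅ Z/2.
  H_2: rank ker ∂_2 − rank ∂_3 = (10 − 10) − 0 = 0, and there is no ∂_3, so H_2 ≅ 0.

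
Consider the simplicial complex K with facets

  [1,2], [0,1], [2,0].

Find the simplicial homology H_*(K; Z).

Fix the vertex order 0 < 1 < 2 and write every simplex with vertices in increasing order. Then dim K = 1 and the simplices of K are:

  0-simplices (3): [0], [1], [2]
  1-simplices (3): [0,1], [0,2], [1,2]

so the chain groups are C_0 ≅ Z^3, C_1 ≅ Z^3.

The boundary map ∂_1: C_1 → C_0 is given by ∂[p,q] = [q] − [p].
The 3×3 boundary matrix has rank 2 and Smith normal form diag(1,1).

From H_k ≅ ker(∂_k) / im(∂_{k+1}) we obtain:

  H_0: rank C_0 − rank ∂_1 = 3 − 2 = 1, and the invariant factors of ∂_1 are all 1, so H_0 ≅ Z.
  H_1: rank ker ∂_1 − rank ∂_2 = (3 − 2) − 0 = 1, and there is no ∂_2, so H_1 ≅ Z.

As a check, the Euler characteristic is 3 − 3 = 0, which agrees with 1 − 1 = 0.
(K is a triangulation of the circle S^1.)

H_0 = Z,  H_1 = Z.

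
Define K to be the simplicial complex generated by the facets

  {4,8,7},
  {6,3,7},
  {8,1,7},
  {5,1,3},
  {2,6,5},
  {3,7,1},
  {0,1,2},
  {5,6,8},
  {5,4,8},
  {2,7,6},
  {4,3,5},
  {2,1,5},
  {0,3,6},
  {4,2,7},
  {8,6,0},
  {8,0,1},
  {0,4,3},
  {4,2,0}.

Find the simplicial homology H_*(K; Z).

Order the vertices as 0 < 1 < 2 < 3 < 4 < 5 < 6 < 7 < 8. Listing each simplex with vertices in this order, K has dimension 2 with simplices:

  0-simplices (9): [0], [1], [2], [3], [4], [5], [6], [7], [8]
  1-simplices (27): (27 of them)
  2-simplices (18): [0,1,2], [0,1,8], [0,2,4], [0,3,4], [0,3,6], [0,6,8], [1,2,5], [1,3,5], [1,3,7], [1,7,8], [2,4,7], [2,5,6], [2,6,7], [3,4,5], [3,6,7], [4,5,8], [4,7,8], [5,6,8]

so the chain groups are C_0 ≅ Z^9, C_1 ≅ Z^27, C_2 ≅ Z^18.

The boundary map ∂_1: C_1 → C_0 is given by ∂[p,q] = [q] − [p]. For instance
  ∂[1,5] = [5] − [1].
As a 9×27 matrix over Z this has rank 8, with invariant factors (1,1,1,1,1,1,1,1).

The boundary map ∂_2: C_2 → C_1 sends each 2-simplex [p,q,r] to [q,r] − [p,r] + [p,q]. For instance
  ∂[0,1,8] = [1,8] − [0,8] + [0,1],
  ∂[2,5,6] = [5,6] − [2,6] + [2,5].
The resulting 27×18 matrix has rank 17, and its Smith normal form has invariant factors (1,1,1,1,1,1,1,1,1,1,1,1,1,1,1,1,1).

From H_k ≅ ker(∂_k) / im(∂_{k+1}) we obtain:

  H_0: rank C_0 − rank ∂_1 = 9 − 8 = 1, and the invariant factors of ∂_1 are all 1, so H_0 = Z.
  H_1: rank ker ∂_1 − rank ∂_2 = (27 − 8) − 17 = 2, and the invariant factors of ∂_2 are all 1, so H_1 = Z^2.
  H_2: rank ker ∂_2 − rank ∂_3 = (18 − 17) − 0 = 1, and there is no ∂_3, so H_2 = Z.

As a check, the Euler characteristic is 9 − 27 + 18 = 0, which agrees with 1 − 2 + 1 = 0.

H_0 ≅ Z,  H_1 ≅ Z^2,  H_2 ≅ Z.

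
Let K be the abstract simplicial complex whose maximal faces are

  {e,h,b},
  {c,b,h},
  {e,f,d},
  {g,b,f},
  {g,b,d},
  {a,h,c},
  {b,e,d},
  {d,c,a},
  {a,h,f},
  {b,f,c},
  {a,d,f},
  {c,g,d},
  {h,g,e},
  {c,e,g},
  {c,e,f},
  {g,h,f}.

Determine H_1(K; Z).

We work with the vertex ordering a < b < c < d < e < f < g < h. The simplices of K, each written with vertices in increasing order, are:

  0-simplices (8): a, b, c, d, e, f, g, h
  1-simplices (24): ac, ad, af, ah, bc, bd, be, bf, bg, bh, cd, ce, cf, cg, ch, de, df, dg, ef, eg, eh, fg, fh, gh
  2-simplices (16): acd, ach, adf, afh, bcf, bch, bde, bdg, beh, bfg, cdg, cef, ceg, def, egh, fgh

Hence C_0 ≅ Z^8, C_1 ≅ Z^24, C_2 ≅ Z^16.

The boundary map ∂_1: C_1 → C_0 sends each edge [p,q] (with p < q) to q − p. For instance
  ∂gh = h − g.
As a 8×24 matrix over Z this has rank 7, with invariant factors (1,1,1,1,1,1,1).

The boundary map ∂_2: C_2 → C_1 acts by ∂[p,q,r] = [q,r] − [p,r] + [p,q]. For instance
  ∂ach = ch − ah + ac,
  ∂fgh = gh − fh + fg.
This gives a 24×16 integer matrix of rank 15; reducing to Smith normal form yields diagonal entries (1,1,1,1,1,1,1,1,1,1,1,1,1,1,1).

From H_k ≅ ker(∂_k) / im(∂_{k+1}) we obtain:

  H_1: rank ker ∂_1 − rank ∂_2 = (24 − 7) − 15 = 2, and the invariant factors of ∂_2 are all 1, so H_1 ≅ Z^2.

H_1 = Z^2.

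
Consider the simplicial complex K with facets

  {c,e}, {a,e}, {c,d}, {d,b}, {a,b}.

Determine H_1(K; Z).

H_1 = Z.

K has 5 vertices, 5 edges.
rank ∂_1 = 4, rank ∂_2 = 0 ⇒ b_1 = 5 − 4 − 0 = 1. So H_1 = Z.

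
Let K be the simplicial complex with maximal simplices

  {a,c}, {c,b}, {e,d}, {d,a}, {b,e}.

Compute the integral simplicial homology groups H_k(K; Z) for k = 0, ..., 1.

Order the vertices as a < b < c < d < e. Listing each simplex with vertices in this order, K has dimension 1 with simplices:

  0-simplices (5): a, b, c, d, e
  1-simplices (5): ac, ad, bc, be, de

giving chain groups C_0 ≅ Z^5, C_1 ≅ Z^5.

The boundary map ∂_1: C_1 → C_0 maps an edge to its endpoints' difference, ∂[p,q] = q − p. For instance
  ∂de = e − d.
This gives a 5×5 integer matrix of rank 4; reducing to Smith normal form yields diagonal entries (1,1,1,1).

Reading off H_k = ker ∂_k / im ∂_{k+1}:

  H_0: rank C_0 − rank ∂_1 = 5 − 4 = 1, and the invariant factors of ∂_1 are all 1, so H_0 ≅ Z.
  H_1: rank ker ∂_1 − rank ∂_2 = (5 − 4) − 0 = 1, and there is no ∂_2, so H_1 ≅ Z.

H_0 = Z,  H_1 = Z.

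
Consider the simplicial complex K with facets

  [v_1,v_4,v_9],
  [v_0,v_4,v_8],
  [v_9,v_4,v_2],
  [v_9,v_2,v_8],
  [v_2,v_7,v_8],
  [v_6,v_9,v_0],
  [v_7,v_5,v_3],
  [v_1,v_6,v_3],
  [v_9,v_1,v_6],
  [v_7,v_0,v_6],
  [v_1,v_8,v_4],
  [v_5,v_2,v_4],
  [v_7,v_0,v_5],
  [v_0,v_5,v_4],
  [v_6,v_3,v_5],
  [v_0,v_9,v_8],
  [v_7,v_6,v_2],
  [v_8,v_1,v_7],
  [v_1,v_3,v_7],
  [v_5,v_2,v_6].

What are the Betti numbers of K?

b_0 = 1, b_1 = 1, b_2 = 0.

K has 10 vertices, 30 edges, 20 triangles.
rank ∂_0 = 0, rank ∂_1 = 9 ⇒ b_0 = 10 − 0 − 9 = 1; all invariant factors of ∂_1 are 1 so no torsion. So H_0 ≅ Z.
rank ∂_1 = 9, rank ∂_2 = 20 ⇒ b_1 = 30 − 9 − 20 = 1; ∂_2 has invariant factor(s) [2] giving torsion. So H_1 ≅ Z × Z/2.
rank ∂_2 = 20, rank ∂_3 = 0 ⇒ b_2 = 20 − 20 − 0 = 0. So H_2 ≅ 0.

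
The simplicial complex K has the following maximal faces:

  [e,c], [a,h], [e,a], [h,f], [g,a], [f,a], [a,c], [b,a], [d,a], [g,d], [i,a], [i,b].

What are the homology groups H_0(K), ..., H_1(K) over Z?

H_0 = Z,  H_1 = Z^4.

K has 9 vertices, 12 edges.
rank ∂_0 = 0, rank ∂_1 = 8 ⇒ b_0 = 9 − 0 − 8 = 1; all invariant factors of ∂_1 are 1 so no torsion. So H_0 ≅ Z.
rank ∂_1 = 8, rank ∂_2 = 0 ⇒ b_1 = 12 − 8 − 0 = 4. So H_1 ≅ Z^4.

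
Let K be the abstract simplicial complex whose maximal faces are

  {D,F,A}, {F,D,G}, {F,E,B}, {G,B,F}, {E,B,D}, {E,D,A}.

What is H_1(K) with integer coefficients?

Fix the vertex order A < B < D < E < F < G and write every simplex with vertices in increasing order. Then dim K = 2 and the simplices of K are:

  0-simplices (6): A, B, D, E, F, G
  1-simplices (12): AD, AE, AF, BD, BE, BF, BG, DE, DF, DG, EF, FG
  2-simplices (6): ADE, ADF, BDE, BEF, BFG, DFG

so the chain groups are C_0 ≅ Z^6, C_1 ≅ Z^12, C_2 ≅ Z^6.

The boundary map ∂_1: C_1 → C_0 maps an edge to its endpoints' difference, ∂[p,q] = q − p. For instance
  ∂BE = E − B.
This gives a 6×12 integer matrix of rank 5; reducing to Smith normal form yields diagonal entries (1,1,1,1,1).

∂_2: C_2 → C_1 maps a triangle to the signed sum of its edges. For instance
  ∂ADF = DF − AF + AD,
  ∂BFG = FG − BG + BF.
This gives a 12×6 integer matrix of rank 6; reducing to Smith normal form yields diagonal entries (1,1,1,1,1,1).

Now H_k = ker ∂_k / im ∂_{k+1}, so:

  H_1: rank ker ∂_1 − rank ∂_2 = (12 − 5) − 6 = 1, and the invariant factors of ∂_2 are all 1, so H_1 ≅ Z.

H_1 ≅ Z.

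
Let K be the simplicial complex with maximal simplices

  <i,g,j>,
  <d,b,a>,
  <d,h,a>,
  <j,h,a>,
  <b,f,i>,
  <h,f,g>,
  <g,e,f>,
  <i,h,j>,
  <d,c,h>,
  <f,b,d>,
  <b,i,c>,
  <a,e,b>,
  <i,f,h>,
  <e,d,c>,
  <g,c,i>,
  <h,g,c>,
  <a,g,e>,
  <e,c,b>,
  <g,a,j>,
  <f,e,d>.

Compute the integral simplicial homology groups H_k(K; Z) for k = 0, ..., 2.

K has 10 vertices, 30 edges, 20 triangles.
rank ∂_0 = 0, rank ∂_1 = 9 ⇒ b_0 = 10 − 0 − 9 = 1; all invariant factors of ∂_1 are 1 so no torsion. So H_0 = Z.
rank ∂_1 = 9, rank ∂_2 = 20 ⇒ b_1 = 30 − 9 − 20 = 1; ∂_2 has invariant factor(s) [2] giving torsion. So H_1 = Z ⊕ Z/2.
rank ∂_2 = 20, rank ∂_3 = 0 ⇒ b_2 = 20 − 20 − 0 = 0. So H_2 = 0.

H_0 ≅ Z,  H_1 ≅ Z ⊕ Z/2,  H_2 = 0.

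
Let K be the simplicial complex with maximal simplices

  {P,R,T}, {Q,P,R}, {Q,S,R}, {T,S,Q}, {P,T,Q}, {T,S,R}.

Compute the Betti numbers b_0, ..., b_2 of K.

We work with the vertex ordering P < Q < R < S < T. The simplices of K, each written with vertices in increasing order, are:

  0-simplices (5): P, Q, R, S, T
  1-simplices (9): PQ, PR, PT, QR, QS, QT, RS, RT, ST
  2-simplices (6): PQR, PQT, PRT, QRS, QST, RST

so the chain groups are C_0 ≅ Z^5, C_1 ≅ Z^9, C_2 ≅ Z^6.

Boundary ∂_1: C_1 → C_0 is given by ∂[p,q] = [q] − [p].
This gives a 5×9 integer matrix of rank 4; reducing to Smith normal form yields diagonal entries (1,1,1,1).

Boundary ∂_2: C_2 → C_1 sends each 2-simplex [p,q,r] to [q,r] − [p,r] + [p,q]. For instance
  ∂PQR = QR − PR + PQ,
  ∂RST = ST − RT + RS.
As a 9×6 matrix over Z this has rank 5, with invariant factors (1,1,1,1,1).

Computing H_k = (kernel of ∂_k) / (image of ∂_{k+1}):

  H_0: rank C_0 − rank ∂_1 = 5 − 4 = 1, and the invariant factors of ∂_1 are all 1, so H_0 ≅ Z.
  H_1: rank ker ∂_1 − rank ∂_2 = (9 − 4) − 5 = 0, and the invariant factors of ∂_2 are all 1, so H_1 ≅ 0.
  H_2: rank ker ∂_2 − rank ∂_3 = (6 − 5) − 0 = 1, and there is no ∂_3, so H_2 ≅ Z.

As a check, the Euler characteristic is 5 − 9 + 6 = 2, which agrees with 1 − 0 + 1 = 2.

Hence the Betti numbers are b_0 = 1, b_1 = 0, b_2 = 1.

b_0 = 1, b_1 = 0, b_2 = 1.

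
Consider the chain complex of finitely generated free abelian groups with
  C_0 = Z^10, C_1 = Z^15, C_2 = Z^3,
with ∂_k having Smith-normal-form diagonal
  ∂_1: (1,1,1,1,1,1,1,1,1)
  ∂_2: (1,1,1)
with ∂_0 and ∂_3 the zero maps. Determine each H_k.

H_0: b_0 = 10 − 0 − 9 = 1; torsion from ∂_1 factors > 1: none. So H_0 = Z.
H_1: b_1 = 15 − 9 − 3 = 3; torsion from ∂_2 factors > 1: none. So H_1 = Z^3.
H_2: b_2 = 3 − 3 − 0 = 0; torsion from ∂_3 factors > 1: none. So H_2 = 0.

H_0 = Z,  H_1 = Z^3,  H_2 = 0.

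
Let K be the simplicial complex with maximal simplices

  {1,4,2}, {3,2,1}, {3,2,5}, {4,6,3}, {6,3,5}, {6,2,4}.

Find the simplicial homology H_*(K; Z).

H_0 = Z,  H_1 = Z,  H_2 = 0.

Order the vertices as 1 < 2 < 3 < 4 < 5 < 6. Listing each simplex with vertices in this order, K has dimension 2 with simplices:

  0-simplices (6): [1], [2], [3], [4], [5], [6]
  1-simplices (12): [1,2], [1,3], [1,4], [2,3], [2,4], [2,5], [2,6], [3,4], [3,5], [3,6], [4,6], [5,6]
  2-simplices (6): [1,2,3], [1,2,4], [2,3,5], [2,4,6], [3,4,6], [3,5,6]

giving chain groups C_0 ≅ Z^6, C_1 ≅ Z^12, C_2 ≅ Z^6.

∂_1: C_1 → C_0 maps an edge to its endpoints' difference, ∂[p,q] = q − p. For instance
  ∂[1,4] = [4] − [1].
The resulting 6×12 matrix has rank 5, and its Smith normal form has invariant factors (1,1,1,1,1).

∂_2: C_2 → C_1 acts by ∂[p,q,r] = [q,r] − [p,r] + [p,q]. For instance
  ∂[3,5,6] = [5,6] − [3,6] + [3,5],
  ∂[1,2,4] = [2,4] − [1,4] + [1,2].
As a 12×6 matrix over Z this has rank 6, with invariant factors (1,1,1,1,1,1).

Computing H_k = (kernel of ∂_k) / (image of ∂_{k+1}):

  H_0: rank C_0 − rank ∂_1 = 6 − 5 = 1, and the invariant factors of ∂_1 are all 1, so H_0 ≅ Z.
  H_1: rank ker ∂_1 − rank ∂_2 = (12 − 5) − 6 = 1, and the invariant factors of ∂_2 are all 1, so H_1 ≅ Z.
  H_2: rank ker ∂_2 − rank ∂_3 = (6 − 6) − 0 = 0, and there is no ∂_3, so H_2 ≅ 0.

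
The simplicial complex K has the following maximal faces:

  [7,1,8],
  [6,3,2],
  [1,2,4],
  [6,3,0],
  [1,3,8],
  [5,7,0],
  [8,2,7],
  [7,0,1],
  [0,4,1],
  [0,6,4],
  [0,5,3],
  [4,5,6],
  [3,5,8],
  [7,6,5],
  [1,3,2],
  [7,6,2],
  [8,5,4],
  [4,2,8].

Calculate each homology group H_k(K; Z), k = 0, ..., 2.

Order the vertices as 0 < 1 < 2 < 3 < 4 < 5 < 6 < 7 < 8. Listing each simplex with vertices in this order, K has dimension 2 with simplices:

  0-simplices (9): [0], [1], [2], [3], [4], [5], [6], [7], [8]
  1-simplices (27): (27 of them)
  2-simplices (18): [0,1,4], [0,1,7], [0,3,5], [0,3,6], [0,4,6], [0,5,7], [1,2,3], [1,2,4], [1,3,8], [1,7,8], [2,3,6], [2,4,8], [2,6,7], [2,7,8], [3,5,8], [4,5,6], [4,5,8], [5,6,7]

giving chain groups C_0 ≅ Z^9, C_1 ≅ Z^27, C_2 ≅ Z^18.

Boundary ∂_1: C_1 → C_0 is given by ∂[p,q] = [q] − [p].
The 9×27 boundary matrix has rank 8 and Smith normal form diag(1,1,1,1,1,1,1,1).

Boundary ∂_2: C_2 → C_1 sends each 2-simplex [p,q,r] to [q,r] − [p,r] + [p,q]. For instance
  ∂[2,4,8] = [4,8] − [2,8] + [2,4],
  ∂[0,4,6] = [4,6] − [0,6] + [0,4].
As a 27×18 matrix over Z this has rank 18, with invariant factors (1,1,1,1,1,1,1,1,1,1,1,1,1,1,1,1,1,2).

From H_k ≅ ker(∂_k) / im(∂_{k+1}) we obtain:

  H_0: rank C_0 − rank ∂_1 = 9 − 8 = 1, and the invariant factors of ∂_1 are all 1, so H_0 = Z.
  H_1: rank ker ∂_1 − rank ∂_2 = (27 − 8) − 18 = 1, and ∂_2 has invariant factor 2 > 1, so H_1 = Z ⊕ Z/2.
  H_2: rank ker ∂_2 − rank ∂_3 = (18 − 18) − 0 = 0, and there is no ∂_3, so H_2 = 0.

As a check, the Euler characteristic is 9 − 27 + 18 = 0, which agrees with 1 − 1 + 0 = 0.

H_0 = Z,  H_1 = Z ⊕ Z/2,  H_2 = 0.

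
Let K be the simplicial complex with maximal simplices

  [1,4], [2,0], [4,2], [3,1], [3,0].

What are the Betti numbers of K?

b_0 = 1, b_1 = 1.

Order the vertices as 0 < 1 < 2 < 3 < 4. Listing each simplex with vertices in this order, K has dimension 1 with simplices:

  0-simplices (5): [0], [1], [2], [3], [4]
  1-simplices (5): [0,2], [0,3], [1,3], [1,4], [2,4]

Hence C_0 ≅ Z^5, C_1 ≅ Z^5.

Boundary ∂_1: C_1 → C_0 is given by ∂[p,q] = [q] − [p].
The resulting 5×5 matrix has rank 4, and its Smith normal form has invariant factors (1,1,1,1).

From H_k ≅ ker(∂_k) / im(∂_{k+1}) we obtain:

  H_0: rank C_0 − rank ∂_1 = 5 − 4 = 1, and the invariant factors of ∂_1 are all 1, so H_0 = Z.
  H_1: rank ker ∂_1 − rank ∂_2 = (5 − 4) − 0 = 1, and there is no ∂_2, so H_1 = Z.

Hence the Betti numbers are b_0 = 1, b_1 = 1.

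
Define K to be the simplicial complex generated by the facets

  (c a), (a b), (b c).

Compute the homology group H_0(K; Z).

Take the total order a < b < c on the vertex set. Then K (dimension 1) consists of the simplices:

  0-simplices (3): a, b, c
  1-simplices (3): ab, ac, bc

Hence C_0 ≅ Z^3, C_1 ≅ Z^3.

The boundary map ∂_1: C_1 → C_0 is given by ∂[p,q] = [q] − [p].
This gives a 3×3 integer matrix of rank 2; reducing to Smith normal form yields diagonal entries (1,1).

From H_k ≅ ker(∂_k) / im(∂_{k+1}) we obtain:

  H_0: rank C_0 − rank ∂_1 = 3 − 2 = 1, and the invariant factors of ∂_1 are all 1, so H_0 = Z.

H_0 = Z.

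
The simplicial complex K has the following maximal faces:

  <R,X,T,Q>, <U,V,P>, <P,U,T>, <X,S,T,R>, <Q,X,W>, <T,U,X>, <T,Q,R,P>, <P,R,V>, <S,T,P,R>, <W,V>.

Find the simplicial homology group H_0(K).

Fix the vertex order P < Q < R < S < T < U < V < W < X and write every simplex with vertices in increasing order. Then dim K = 3 and the simplices of K are:

  0-simplices (9): P, Q, R, S, T, U, V, W, X
  1-simplices (22): PQ, PR, PS, PT, PU, PV, QR, QT, QW, QX, RS, RT, RV, RX, ST, SX, TU, TX, UV, UX, VW, WX
  2-simplices (17): PQR, PQT, PRS, PRT, PRV, PST, PTU, PUV, QRT, QRX, QTX, QWX, RST, RSX, RTX, STX, TUX
  3-simplices (4): PQRT, PRST, QRTX, RSTX

so the chain groups are C_0 ≅ Z^9, C_1 ≅ Z^22, C_2 ≅ Z^17, C_3 ≅ Z^4.

∂_1: C_1 → C_0 maps an edge to its endpoints' difference, ∂[p,q] = q − p.
The resulting 9×22 matrix has rank 8, and its Smith normal form has invariant factors (1,1,1,1,1,1,1,1).

The boundary map ∂_2: C_2 → C_1 sends each 2-simplex [p,q,r] to [q,r] − [p,r] + [p,q]. For instance
  ∂PRV = RV − PV + PR,
  ∂QRT = RT − QT + QR.
The resulting 22×17 matrix has rank 13, and its Smith normal form has invariant factors (1,1,1,1,1,1,1,1,1,1,1,1,1).

The boundary map ∂_3: C_3 → C_2 sends each 3-simplex σ to the alternating sum Σ_i (−1)^i (σ with its i-th vertex removed). For instance
  ∂QRTX = RTX − QTX + QRX − QRT,
  ∂PQRT = QRT − PRT + PQT − PQR.
The 17×4 boundary matrix has rank 4 and Smith normal form diag(1,1,1,1).

Computing H_k = (kernel of ∂_k) / (image of ∂_{k+1}):

  H_0: rank C_0 − rank ∂_1 = 9 − 8 = 1, and the invariant factors of ∂_1 are all 1, so H_0 ≅ Z.

H_0 = Z.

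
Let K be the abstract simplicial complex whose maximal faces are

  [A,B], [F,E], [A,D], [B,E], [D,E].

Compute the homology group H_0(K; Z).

H_0 = Z.

Order the vertices as A < B < D < E < F. Listing each simplex with vertices in this order, K has dimension 1 with simplices:

  0-simplices (5): A, B, D, E, F
  1-simplices (5): AB, AD, BE, DE, EF

so the chain groups are C_0 ≅ Z^5, C_1 ≅ Z^5.

Boundary ∂_1: C_1 → C_0 maps an edge to its endpoints' difference, ∂[p,q] = q − p.
This gives a 5×5 integer matrix of rank 4; reducing to Smith normal form yields diagonal entries (1,1,1,1).

Computing H_k = (kernel of ∂_k) / (image of ∂_{k+1}):

  H_0: rank C_0 − rank ∂_1 = 5 − 4 = 1, and the invariant factors of ∂_1 are all 1, so H_0 ≅ Z.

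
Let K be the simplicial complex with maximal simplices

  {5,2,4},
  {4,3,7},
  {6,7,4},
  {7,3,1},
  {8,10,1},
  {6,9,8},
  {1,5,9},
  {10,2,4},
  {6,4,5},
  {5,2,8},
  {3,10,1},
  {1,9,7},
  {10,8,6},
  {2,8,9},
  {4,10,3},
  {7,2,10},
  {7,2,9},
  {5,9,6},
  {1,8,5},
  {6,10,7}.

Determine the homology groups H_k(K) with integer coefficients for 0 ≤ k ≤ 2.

Fix the vertex order 1 < 2 < 3 < 4 < 5 < 6 < 7 < 8 < 9 < 10 and write every simplex with vertices in increasing order. Then dim K = 2 and the simplices of K are:

  0-simplices (10): [1], [2], [3], [4], [5], [6], [7], [8], [9], [10]
  1-simplices (30): (30 of them)
  2-simplices (20): (20 of them)

so the chain groups are C_0 ≅ Z^10, C_1 ≅ Z^30, C_2 ≅ Z^20.

The boundary map ∂_1: C_1 → C_0 is given by ∂[p,q] = [q] − [p]. For instance
  ∂[2,8] = [8] − [2].
As a 10×30 matrix over Z this has rank 9, with invariant factors (1,1,1,1,1,1,1,1,1).

Boundary ∂_2: C_2 → C_1 acts by ∂[p,q,r] = [q,r] − [p,r] + [p,q]. For instance
  ∂[2,7,9] = [7,9] − [2,9] + [2,7],
  ∂[4,5,6] = [5,6] − [4,6] + [4,5].
The resulting 30×20 matrix has rank 20, and its Smith normal form has invariant factors (1,1,1,1,1,1,1,1,1,1,1,1,1,1,1,1,1,1,1,2).

From H_k ≅ ker(∂_k) / im(∂_{k+1}) we obtain:

  H_0: rank C_0 − rank ∂_1 = 10 − 9 = 1, and the invariant factors of ∂_1 are all 1, so H_0 ≅ Z.
  H_1: rank ker ∂_1 − rank ∂_2 = (30 − 9) − 20 = 1, and ∂_2 has invariant factor 2 > 1, so H_1 ≅ Z ⊕ Z_2.
  H_2: rank ker ∂_2 − rank ∂_3 = (20 − 20) − 0 = 0, and there is no ∂_3, so H_2 ≅ 0.

H_0 ≅ Z,  H_1 ≅ Z ⊕ Z_2,  H_2 = 0.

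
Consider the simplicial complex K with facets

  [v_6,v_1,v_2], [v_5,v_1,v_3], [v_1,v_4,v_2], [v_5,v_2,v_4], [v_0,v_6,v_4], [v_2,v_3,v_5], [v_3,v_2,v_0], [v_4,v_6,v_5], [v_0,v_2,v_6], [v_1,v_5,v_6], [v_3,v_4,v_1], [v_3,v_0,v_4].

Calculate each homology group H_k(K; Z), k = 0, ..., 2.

H_0 ≅ Z,  H_1 ≅ Z/2,  H_2 = 0.

Take the total order v_0 < v_1 < v_2 < v_3 < v_4 < v_5 < v_6 on the vertex set. Then K (dimension 2) consists of the simplices:

  0-simplices (7): [v_0], [v_1], [v_2], [v_3], [v_4], [v_5], [v_6]
  1-simplices (18): (18 of them)
  2-simplices (12): (12 of them)

so the chain groups are C_0 ≅ Z^7, C_1 ≅ Z^18, C_2 ≅ Z^12.

Boundary ∂_1: C_1 → C_0 maps an edge to its endpoints' difference, ∂[p,q] = q − p.
As a 7×18 matrix over Z this has rank 6, with invariant factors (1,1,1,1,1,1).

The boundary map ∂_2: C_2 → C_1 acts by ∂[p,q,r] = [q,r] − [p,r] + [p,q]. For instance
  ∂[v_1,v_2,v_4] = [v_2,v_4] − [v_1,v_4] + [v_1,v_2],
  ∂[v_4,v_5,v_6] = [v_5,v_6] − [v_4,v_6] + [v_4,v_5].
The 18×12 boundary matrix has rank 12 and Smith normal form diag(1,1,1,1,1,1,1,1,1,1,1,2).

Now H_k = ker ∂_k / im ∂_{k+1}, so:

  H_0: rank C_0 − rank ∂_1 = 7 − 6 = 1, and the invariant factors of ∂_1 are all 1, so H_0 ≅ Z.
  H_1: rank ker ∂_1 − rank ∂_2 = (18 − 6) − 12 = 0, and ∂_2 has invariant factor 2 > 1, so H_1 ≅ Z/2.
  H_2: rank ker ∂_2 − rank ∂_3 = (12 − 12) − 0 = 0, and there is no ∂_3, so H_2 ≅ 0.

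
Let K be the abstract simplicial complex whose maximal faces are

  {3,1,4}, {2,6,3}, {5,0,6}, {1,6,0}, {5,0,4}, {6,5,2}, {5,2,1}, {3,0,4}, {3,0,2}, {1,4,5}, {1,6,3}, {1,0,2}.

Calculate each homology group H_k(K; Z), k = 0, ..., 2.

K has 7 vertices, 18 edges, 12 triangles.
rank ∂_0 = 0, rank ∂_1 = 6 ⇒ b_0 = 7 − 0 − 6 = 1; all invariant factors of ∂_1 are 1 so no torsion. So H_0 ≅ Z.
rank ∂_1 = 6, rank ∂_2 = 12 ⇒ b_1 = 18 − 6 − 12 = 0; ∂_2 has invariant factor(s) [2] giving torsion. So H_1 ≅ Z/2.
rank ∂_2 = 12, rank ∂_3 = 0 ⇒ b_2 = 12 − 12 − 0 = 0. So H_2 ≅ 0.

H_0 = Z,  H_1 = Z/2,  H_2 = 0.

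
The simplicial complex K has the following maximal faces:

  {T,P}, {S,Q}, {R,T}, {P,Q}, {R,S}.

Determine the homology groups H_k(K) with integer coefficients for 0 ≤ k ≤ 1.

Order the vertices as P < Q < R < S < T. Listing each simplex with vertices in this order, K has dimension 1 with simplices:

  0-simplices (5): P, Q, R, S, T
  1-simplices (5): PQ, PT, QS, RS, RT

Hence C_0 ≅ Z^5, C_1 ≅ Z^5.

∂_1: C_1 → C_0 is given by ∂[p,q] = [q] − [p].
The resulting 5×5 matrix has rank 4, and its Smith normal form has invariant factors (1,1,1,1).

Now H_k = ker ∂_k / im ∂_{k+1}, so:

  H_0: rank C_0 − rank ∂_1 = 5 − 4 = 1, and the invariant factors of ∂_1 are all 1, so H_0 ≅ Z.
  H_1: rank ker ∂_1 − rank ∂_2 = (5 − 4) − 0 = 1, and there is no ∂_2, so H_1 ≅ Z.

As a check, the Euler characteristic is 5 − 5 = 0, which agrees with 1 − 1 = 0.

H_0 ≅ Z,  H_1 ≅ Z.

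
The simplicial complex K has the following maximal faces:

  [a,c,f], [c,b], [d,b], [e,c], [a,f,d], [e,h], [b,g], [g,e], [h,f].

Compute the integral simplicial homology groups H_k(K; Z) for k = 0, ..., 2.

H_0 ≅ Z,  H_1 ≅ Z^3,  H_2 = 0.

K has 8 vertices, 12 edges, 2 triangles.
rank ∂_0 = 0, rank ∂_1 = 7 ⇒ b_0 = 8 − 0 − 7 = 1; all invariant factors of ∂_1 are 1 so no torsion. So H_0 ≅ Z.
rank ∂_1 = 7, rank ∂_2 = 2 ⇒ b_1 = 12 − 7 − 2 = 3; all invariant factors of ∂_2 are 1 so no torsion. So H_1 ≅ Z^3.
rank ∂_2 = 2, rank ∂_3 = 0 ⇒ b_2 = 2 − 2 − 0 = 0. So H_2 ≅ 0.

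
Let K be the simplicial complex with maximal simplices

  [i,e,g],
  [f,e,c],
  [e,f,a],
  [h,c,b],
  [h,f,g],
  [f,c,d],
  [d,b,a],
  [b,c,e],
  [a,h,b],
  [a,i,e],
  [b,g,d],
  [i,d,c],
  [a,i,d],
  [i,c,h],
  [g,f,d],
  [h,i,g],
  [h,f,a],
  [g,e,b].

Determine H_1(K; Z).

We work with the vertex ordering a < b < c < d < e < f < g < h < i. The simplices of K, each written with vertices in increasing order, are:

  0-simplices (9): a, b, c, d, e, f, g, h, i
  1-simplices (27): ab, ad, ae, af, ah, ai, bc, bd, be, bg, bh, cd, ce, cf, ch, ci, df, dg, di, ef, eg, ei, fg, fh, gh, gi, hi
  2-simplices (18): abd, abh, adi, aef, aei, afh, bce, bch, bdg, beg, cdf, cdi, cef, chi, dfg, egi, fgh, ghi

giving chain groups C_0 ≅ Z^9, C_1 ≅ Z^27, C_2 ≅ Z^18.

Boundary ∂_1: C_1 → C_0 is given by ∂[p,q] = [q] − [p]. For instance
  ∂be = e − b.
As a 9×27 matrix over Z this has rank 8, with invariant factors (1,1,1,1,1,1,1,1).

∂_2: C_2 → C_1 acts by ∂[p,q,r] = [q,r] − [p,r] + [p,q]. For instance
  ∂beg = eg − bg + be,
  ∂fgh = gh − fh + fg.
As a 27×18 matrix over Z this has rank 17, with invariant factors (1,1,1,1,1,1,1,1,1,1,1,1,1,1,1,1,1).

Computing H_k = (kernel of ∂_k) / (image of ∂_{k+1}):

  H_1: rank ker ∂_1 − rank ∂_2 = (27 − 8) − 17 = 2, and the invariant factors of ∂_2 are all 1, so H_1 ≅ Z^2.

H_1 ≅ Z^2.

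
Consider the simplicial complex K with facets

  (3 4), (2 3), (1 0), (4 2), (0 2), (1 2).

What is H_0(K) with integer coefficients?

H_0 = Z.

We work with the vertex ordering 0 < 1 < 2 < 3 < 4. The simplices of K, each written with vertices in increasing order, are:

  0-simplices (5): [0], [1], [2], [3], [4]
  1-simplices (6): [0,1], [0,2], [1,2], [2,3], [2,4], [3,4]

so the chain groups are C_0 ≅ Z^5, C_1 ≅ Z^6.

Boundary ∂_1: C_1 → C_0 maps an edge to its endpoints' difference, ∂[p,q] = q − p. For instance
  ∂[3,4] = [4] − [3].
As a 5×6 matrix over Z this has rank 4, with invariant factors (1,1,1,1).

From H_k ≅ ker(∂_k) / im(∂_{k+1}) we obtain:

  H_0: rank C_0 − rank ∂_1 = 5 − 4 = 1, and the invariant factors of ∂_1 are all 1, so H_0 = Z.

(K is a triangulation of a wedge of 2 circles.)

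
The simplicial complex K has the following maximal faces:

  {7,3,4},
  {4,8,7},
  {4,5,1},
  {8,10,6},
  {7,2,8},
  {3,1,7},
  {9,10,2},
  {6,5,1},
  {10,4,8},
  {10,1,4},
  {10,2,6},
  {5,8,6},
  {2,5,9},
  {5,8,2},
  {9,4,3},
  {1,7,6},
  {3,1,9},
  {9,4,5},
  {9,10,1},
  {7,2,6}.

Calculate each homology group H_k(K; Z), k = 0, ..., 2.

H_0 = Z,  H_1 = Z ⊕ Z_2,  H_2 = 0.

Order the vertices as 1 < 2 < 3 < 4 < 5 < 6 < 7 < 8 < 9 < 10. Listing each simplex with vertices in this order, K has dimension 2 with simplices:

  0-simplices (10): [1], [2], [3], [4], [5], [6], [7], [8], [9], [10]
  1-simplices (30): (30 of them)
  2-simplices (20): (20 of them)

so the chain groups are C_0 ≅ Z^10, C_1 ≅ Z^30, C_2 ≅ Z^20.

Boundary ∂_1: C_1 → C_0 sends each edge [p,q] (with p < q) to q − p. For instance
  ∂[4,10] = [10] − [4].
As a 10×30 matrix over Z this has rank 9, with invariant factors (1,1,1,1,1,1,1,1,1).

Boundary ∂_2: C_2 → C_1 sends each 2-simplex [p,q,r] to [q,r] − [p,r] + [p,q]. For instance
  ∂[1,6,7] = [6,7] − [1,7] + [1,6],
  ∂[5,6,8] = [6,8] − [5,8] + [5,6].
This gives a 30×20 integer matrix of rank 20; reducing to Smith normal form yields diagonal entries (1,1,1,1,1,1,1,1,1,1,1,1,1,1,1,1,1,1,1,2).

Reading off H_k = ker ∂_k / im ∂_{k+1}:

  H_0: rank C_0 − rank ∂_1 = 10 − 9 = 1, and the invariant factors of ∂_1 are all 1, so H_0 = Z.
  H_1: rank ker ∂_1 − rank ∂_2 = (30 − 9) − 20 = 1, and ∂_2 has invariant factor 2 > 1, so H_1 = Z ⊕ Z_2.
  H_2: rank ker ∂_2 − rank ∂_3 = (20 − 20) − 0 = 0, and there is no ∂_3, so H_2 = 0.

(K is a triangulation of the Klein bottle.)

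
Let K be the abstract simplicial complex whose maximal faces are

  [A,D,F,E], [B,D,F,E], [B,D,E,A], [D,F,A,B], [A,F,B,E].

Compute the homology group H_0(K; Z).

Take the total order A < B < D < E < F on the vertex set. Then K (dimension 3) consists of the simplices:

  0-simplices (5): A, B, D, E, F
  1-simplices (10): AB, AD, AE, AF, BD, BE, BF, DE, DF, EF
  2-simplices (10): ABD, ABE, ABF, ADE, ADF, AEF, BDE, BDF, BEF, DEF
  3-simplices (5): ABDE, ABDF, ABEF, ADEF, BDEF

Hence C_0 ≅ Z^5, C_1 ≅ Z^10, C_2 ≅ Z^10, C_3 ≅ Z^5.

Boundary ∂_1: C_1 → C_0 is given by ∂[p,q] = [q] − [p]. For instance
  ∂AE = E − A.
This gives a 5×10 integer matrix of rank 4; reducing to Smith normal form yields diagonal entries (1,1,1,1).

∂_2: C_2 → C_1 sends each 2-simplex [p,q,r] to [q,r] − [p,r] + [p,q]. For instance
  ∂BEF = EF − BF + BE,
  ∂BDE = DE − BE + BD.
The 10×10 boundary matrix has rank 6 and Smith normal form diag(1,1,1,1,1,1).

The boundary map ∂_3: C_3 → C_2 sends each 3-simplex σ to the alternating sum Σ_i (−1)^i (σ with its i-th vertex removed). For instance
  ∂ABDE = BDE − ADE + ABE − ABD,
  ∂ABDF = BDF − ADF + ABF − ABD.
As a 10×5 matrix over Z this has rank 4, with invariant factors (1,1,1,1).

Reading off H_k = ker ∂_k / im ∂_{k+1}:

  H_0: rank C_0 − rank ∂_1 = 5 − 4 = 1, and the invariant factors of ∂_1 are all 1, so H_0 ≅ Z.

(K is a triangulation of the 3-sphere S^3.)

H_0 ≅ Z.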